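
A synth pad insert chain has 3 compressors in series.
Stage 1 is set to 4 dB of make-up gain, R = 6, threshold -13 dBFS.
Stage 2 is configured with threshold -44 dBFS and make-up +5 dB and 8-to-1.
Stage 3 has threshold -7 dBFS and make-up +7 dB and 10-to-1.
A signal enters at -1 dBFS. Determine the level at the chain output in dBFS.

-27.375 dBFS

Stage 1: overshoot 12 dB → 12/6 = 2 dB → -11 dBFS; +4 dB make-up → -7 dBFS.
Stage 2: -7 dBFS is 37 dB over -44 dBFS; at 8:1 that becomes 4.625 dB over, giving -39.375 dBFS; +5 dB make-up → -34.375 dBFS.
Stage 3: -34.375 dBFS is at or below the -7 dBFS threshold — no compression; make-up brings it to -27.375 dBFS.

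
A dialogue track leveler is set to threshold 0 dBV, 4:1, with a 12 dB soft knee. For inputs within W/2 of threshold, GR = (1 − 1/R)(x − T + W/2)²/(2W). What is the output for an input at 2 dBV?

x − T + W/2 = 2 − 0 + 6 = 8.
GR = (1 − 1/4) × 8² / 24 = 0.75 × 64 / 24 = 2 dB.
Output = 2 − 2 = 0 dBV.

0 dBV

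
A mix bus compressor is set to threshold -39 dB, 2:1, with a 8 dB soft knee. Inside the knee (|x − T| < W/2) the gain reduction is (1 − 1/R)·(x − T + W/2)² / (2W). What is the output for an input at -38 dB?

x − T + W/2 = -38 − (-39) + 4 = 5.
GR = (1 − 1/2) × 5² / 16 = 0.5 × 25 / 16 = 0.78125 dB.
Output = -38 − 0.78125 = -38.78125 dB.

-38.78125 dB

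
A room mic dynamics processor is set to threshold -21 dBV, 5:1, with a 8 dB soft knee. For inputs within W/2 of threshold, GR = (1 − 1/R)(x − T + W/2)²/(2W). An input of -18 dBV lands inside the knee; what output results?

-20.45 dBV

x − T + W/2 = -18 − (-21) + 4 = 7.
GR = (1 − 1/5) × 7² / 16 = 0.8 × 49 / 16 = 2.45 dB.
Output = -18 − 2.45 = -20.45 dBV.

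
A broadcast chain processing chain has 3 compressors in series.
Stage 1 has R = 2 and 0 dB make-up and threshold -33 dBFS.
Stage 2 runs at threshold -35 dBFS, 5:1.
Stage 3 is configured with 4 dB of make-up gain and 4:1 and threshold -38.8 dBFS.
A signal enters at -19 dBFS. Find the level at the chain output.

-33.4 dBFS

Stage 1: 14 dB above -33 dBFS, reduced 2:1 to 7 dB above → -26 dBFS.
Stage 2: overshoot 9 dB → 9/5 = 1.8 dB → -33.2 dBFS.
Stage 3: overshoot 5.6 dB → 5.6/4 = 1.4 dB → -37.4 dBFS; +4 dB make-up → -33.4 dBFS.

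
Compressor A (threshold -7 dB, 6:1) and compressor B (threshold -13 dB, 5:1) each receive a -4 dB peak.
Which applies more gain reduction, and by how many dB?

A: overshoot 3 dB → output overshoot 0.5 dB → GR 2.5 dB.
B: overshoot 9 dB → output overshoot 1.8 dB → GR 7.2 dB.
B reduces 4.7 dB more.

B, by 4.7 dB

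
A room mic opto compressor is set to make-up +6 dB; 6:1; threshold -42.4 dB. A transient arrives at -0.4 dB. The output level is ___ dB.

-29.4 dB

-0.4 dB sits 42 dB over threshold.
The 42 dB excess becomes 7 dB after 6:1 reduction.
Output = -42.4 + 7 = -35.4 dB; make-up adds 6 dB, giving -29.4 dB.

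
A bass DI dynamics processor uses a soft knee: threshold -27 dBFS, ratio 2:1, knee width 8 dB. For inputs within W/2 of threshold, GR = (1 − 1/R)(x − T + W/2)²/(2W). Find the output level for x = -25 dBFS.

-26.125 dBFS

x − T + W/2 = -25 − (-27) + 4 = 6.
GR = (1 − 1/2) × 6² / 16 = 0.5 × 36 / 16 = 1.125 dB.
Output = -25 − 1.125 = -26.125 dBFS.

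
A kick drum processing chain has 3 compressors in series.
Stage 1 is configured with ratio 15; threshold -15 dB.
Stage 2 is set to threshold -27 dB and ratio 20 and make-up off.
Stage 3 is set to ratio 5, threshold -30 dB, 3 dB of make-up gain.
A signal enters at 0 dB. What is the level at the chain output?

Stage 1: 15 dB above -15 dB, reduced 15:1 to 1 dB above → -14 dB.
Stage 2: 13 dB above -27 dB, reduced 20:1 to 0.65 dB above → -26.35 dB.
Stage 3: 3.65 dB above -30 dB, reduced 5:1 to 0.73 dB above → -29.27 dB; +3 dB make-up → -26.27 dB.

-26.27 dB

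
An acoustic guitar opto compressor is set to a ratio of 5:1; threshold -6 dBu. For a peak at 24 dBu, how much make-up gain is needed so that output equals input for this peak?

24 dB

The peak compresses to -6 + 30/5 = 0 dBu.
To reach 24 dBu requires 24 − 0 = 24 dB of make-up.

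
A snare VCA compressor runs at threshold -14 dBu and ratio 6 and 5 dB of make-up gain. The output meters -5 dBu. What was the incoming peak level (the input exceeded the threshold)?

Before make-up, the level was -5 − 5 = -10 dBu.
Post-compression overshoot = -10 − (-14) = 4 dB.
Input overshoot = R × output overshoot = 24 dB → input = -14 + 24 = 10 dBu.

10 dBu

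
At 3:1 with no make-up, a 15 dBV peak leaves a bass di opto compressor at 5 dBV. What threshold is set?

0 dBV

Gain reduction = 15 − 5 = 10 dB; output overshoot = GR / (R − 1) = 10 / 2 = 5 dB.
Threshold = output − output overshoot = 5 − 5 = 0 dBV.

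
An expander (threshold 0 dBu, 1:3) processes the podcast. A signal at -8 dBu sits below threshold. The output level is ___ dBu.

Undershoot = 0 − (-8) = 8 dB.
At 1:3, that expands to 24 dB under threshold.
Output = 0 − 24 = -24 dBu.

-24 dBu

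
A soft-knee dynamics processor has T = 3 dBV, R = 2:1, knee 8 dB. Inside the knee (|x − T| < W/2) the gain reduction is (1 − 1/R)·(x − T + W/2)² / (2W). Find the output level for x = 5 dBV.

x − T + W/2 = 5 − 3 + 4 = 6.
GR = (1 − 1/2) × 6² / 16 = 0.5 × 36 / 16 = 1.125 dB.
Output = 5 − 1.125 = 3.875 dBV.

3.875 dBV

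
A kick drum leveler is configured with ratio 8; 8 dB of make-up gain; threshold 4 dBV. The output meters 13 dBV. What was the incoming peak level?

12 dBV

Remove make-up: 13 − 8 = 5 dBV.
The compressed level sits 5 − 4 = 1 dB over threshold.
Input overshoot = R × output overshoot = 8 dB → input = 4 + 8 = 12 dBV.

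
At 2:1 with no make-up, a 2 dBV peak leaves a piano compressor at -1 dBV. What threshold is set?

Input is 6 dB above T (since output overshoot × R = input overshoot: (-1 − T)·2 = 2 − T gives T = -4 dBV).
Check: -4 + (2 − (-4))/2 = -4 + 3 = -1 dBV. ✓

-4 dBV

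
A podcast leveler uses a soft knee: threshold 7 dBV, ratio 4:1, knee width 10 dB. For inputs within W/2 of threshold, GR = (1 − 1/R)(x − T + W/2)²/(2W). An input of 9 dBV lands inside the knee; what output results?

x − T + W/2 = 9 − 7 + 5 = 7.
GR = (1 − 1/4) × 7² / 20 = 0.75 × 49 / 20 = 1.8375 dB.
Output = 9 − 1.8375 = 7.1625 dBV.

7.1625 dBV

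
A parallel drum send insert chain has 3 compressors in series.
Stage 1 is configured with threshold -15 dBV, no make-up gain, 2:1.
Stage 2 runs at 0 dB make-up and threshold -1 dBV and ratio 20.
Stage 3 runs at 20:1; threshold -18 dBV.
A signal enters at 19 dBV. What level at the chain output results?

-17.1425 dBV

Stage 1: overshoot 34 dB → 34/2 = 17 dB → 2 dBV.
Stage 2: 2 dBV is 3 dB over -1 dBV; at 20:1 that becomes 0.15 dB over, giving -0.85 dBV.
Stage 3: 17.15 dB above -18 dBV, reduced 20:1 to 0.8575 dB above → -17.1425 dBV.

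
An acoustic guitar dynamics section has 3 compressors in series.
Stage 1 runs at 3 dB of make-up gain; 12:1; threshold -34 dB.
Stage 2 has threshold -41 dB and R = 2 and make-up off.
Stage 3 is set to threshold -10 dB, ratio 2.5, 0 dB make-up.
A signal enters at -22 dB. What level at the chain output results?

Stage 1: -22 dB is 12 dB over -34 dB; at 12:1 that becomes 1 dB over, giving -33 dB; +3 dB make-up → -30 dB.
Stage 2: 11 dB above -41 dB, reduced 2:1 to 5.5 dB above → -35.5 dB.
Stage 3: below threshold (-35.5 ≤ -10); passes unchanged; output -35.5 dB.

-35.5 dB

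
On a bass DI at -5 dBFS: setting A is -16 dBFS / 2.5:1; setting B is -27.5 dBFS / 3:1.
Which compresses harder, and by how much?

A: GR = 11 − 11/2.5 = 6.6 dB.
B: GR = 22.5 − 22.5/3 = 15 dB.
B reduces 8.4 dB more.

B, by 8.4 dB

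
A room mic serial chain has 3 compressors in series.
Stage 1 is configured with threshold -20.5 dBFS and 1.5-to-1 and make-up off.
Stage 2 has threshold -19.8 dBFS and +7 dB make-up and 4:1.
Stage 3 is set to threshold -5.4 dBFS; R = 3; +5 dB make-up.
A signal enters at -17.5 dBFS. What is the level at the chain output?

Stage 1: overshoot 3 dB → 3/1.5 = 2 dB → -18.5 dBFS.
Stage 2: -18.5 dBFS is 1.3 dB over -19.8 dBFS; at 4:1 that becomes 0.325 dB over, giving -19.475 dBFS; +7 dB make-up → -12.475 dBFS.
Stage 3: below threshold (-12.475 ≤ -5.4); passes unchanged; make-up brings it to -7.475 dBFS.

-7.475 dBFS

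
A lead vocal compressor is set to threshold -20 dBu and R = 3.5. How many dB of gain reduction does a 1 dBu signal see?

The signal is 21 dB above threshold.
A 3.5:1 ratio leaves 6 dB of that excess.
GR = overshoot in − overshoot out = 21 − 6 = 15 dB.

15 dB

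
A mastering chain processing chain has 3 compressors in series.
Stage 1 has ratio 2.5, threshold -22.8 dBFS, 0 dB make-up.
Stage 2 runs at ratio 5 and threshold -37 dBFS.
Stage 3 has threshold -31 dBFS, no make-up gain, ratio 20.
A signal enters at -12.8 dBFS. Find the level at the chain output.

Stage 1: -12.8 dBFS is 10 dB over -22.8 dBFS; at 2.5:1 that becomes 4 dB over, giving -18.8 dBFS.
Stage 2: -18.8 dBFS is 18.2 dB over -37 dBFS; at 5:1 that becomes 3.64 dB over, giving -33.36 dBFS.
Stage 3: -33.36 dBFS ≤ -31 dBFS, so stage 3 doesn't engage; output -33.36 dBFS.

-33.36 dBFS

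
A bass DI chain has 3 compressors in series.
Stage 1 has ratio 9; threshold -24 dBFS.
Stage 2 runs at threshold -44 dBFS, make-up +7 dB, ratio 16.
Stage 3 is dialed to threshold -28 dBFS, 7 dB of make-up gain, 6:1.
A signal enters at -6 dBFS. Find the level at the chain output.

-28.625 dBFS

Stage 1: overshoot 18 dB → 18/9 = 2 dB → -22 dBFS.
Stage 2: -22 dBFS is 22 dB over -44 dBFS; at 16:1 that becomes 1.375 dB over, giving -42.625 dBFS; +7 dB make-up → -35.625 dBFS.
Stage 3: -35.625 dBFS is at or below the -28 dBFS threshold — no compression; make-up brings it to -28.625 dBFS.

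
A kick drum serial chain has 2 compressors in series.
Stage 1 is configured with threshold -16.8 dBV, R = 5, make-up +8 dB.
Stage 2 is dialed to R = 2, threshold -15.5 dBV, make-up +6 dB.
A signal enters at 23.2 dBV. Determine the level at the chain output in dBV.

Stage 1: 23.2 dBV is 40 dB over -16.8 dBV; at 5:1 that becomes 8 dB over, giving -8.8 dBV; +8 dB make-up → -0.8 dBV.
Stage 2: overshoot 14.7 dB → 14.7/2 = 7.35 dB → -8.15 dBV; +6 dB make-up → -2.15 dBV.

-2.15 dBV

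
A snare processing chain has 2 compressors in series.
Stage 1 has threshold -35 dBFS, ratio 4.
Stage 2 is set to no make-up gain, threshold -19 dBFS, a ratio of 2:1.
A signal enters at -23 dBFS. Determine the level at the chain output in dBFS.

-32 dBFS

Stage 1: overshoot 12 dB → 12/4 = 3 dB → -32 dBFS.
Stage 2: -32 dBFS ≤ -19 dBFS, so stage 2 doesn't engage; output -32 dBFS.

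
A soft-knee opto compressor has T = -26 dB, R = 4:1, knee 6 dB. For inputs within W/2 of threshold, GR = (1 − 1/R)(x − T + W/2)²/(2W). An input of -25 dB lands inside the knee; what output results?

x − T + W/2 = -25 − (-26) + 3 = 4.
GR = (1 − 1/4) × 4² / 12 = 0.75 × 16 / 12 = 1 dB.
Output = -25 − 1 = -26 dB.

-26 dB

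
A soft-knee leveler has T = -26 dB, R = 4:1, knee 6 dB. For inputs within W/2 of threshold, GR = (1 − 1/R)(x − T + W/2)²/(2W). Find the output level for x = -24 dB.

x − T + W/2 = -24 − (-26) + 3 = 5.
GR = (1 − 1/4) × 5² / 12 = 0.75 × 25 / 12 = 1.5625 dB.
Output = -24 − 1.5625 = -25.5625 dB.

-25.5625 dB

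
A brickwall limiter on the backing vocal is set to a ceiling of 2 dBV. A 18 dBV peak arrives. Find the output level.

A brickwall limiter is an ∞:1 compressor: any input above the ceiling is clamped to 2 dBV.

2 dBV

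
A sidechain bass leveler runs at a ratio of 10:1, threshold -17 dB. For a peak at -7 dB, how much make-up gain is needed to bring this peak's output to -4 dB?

Overshoot 10 dB → 10/10 = 1 dB after compression, so the compressed level is -17 + 1 = -16 dB.
Make-up = target − compressed = -4 − (-16) = 12 dB.

12 dB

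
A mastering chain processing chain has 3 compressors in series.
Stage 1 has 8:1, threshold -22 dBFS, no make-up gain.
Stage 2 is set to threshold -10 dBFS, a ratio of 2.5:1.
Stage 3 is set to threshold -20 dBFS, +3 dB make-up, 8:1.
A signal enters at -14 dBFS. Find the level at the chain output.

-18 dBFS

Stage 1: -14 dBFS is 8 dB over -22 dBFS; at 8:1 that becomes 1 dB over, giving -21 dBFS.
Stage 2: -21 dBFS ≤ -10 dBFS, so stage 2 doesn't engage; output -21 dBFS.
Stage 3: -21 dBFS ≤ -20 dBFS, so stage 3 doesn't engage; make-up brings it to -18 dBFS.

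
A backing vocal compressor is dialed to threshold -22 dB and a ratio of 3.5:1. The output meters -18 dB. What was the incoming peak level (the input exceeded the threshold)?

Post-compression overshoot = -18 − (-22) = 4 dB.
Undo the ratio: input overshoot = 4 × 3.5 = 14 dB, giving input = -8 dB.

-8 dB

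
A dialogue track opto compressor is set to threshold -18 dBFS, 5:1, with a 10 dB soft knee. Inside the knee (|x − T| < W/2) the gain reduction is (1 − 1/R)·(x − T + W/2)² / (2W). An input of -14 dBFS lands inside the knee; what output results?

x − T + W/2 = -14 − (-18) + 5 = 9.
GR = (1 − 1/5) × 9² / 20 = 0.8 × 81 / 20 = 3.24 dB.
Output = -14 − 3.24 = -17.24 dBFS.

-17.24 dBFS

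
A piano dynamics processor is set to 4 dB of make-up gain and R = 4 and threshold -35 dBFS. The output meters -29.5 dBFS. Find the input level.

Remove make-up: -29.5 − 4 = -33.5 dBFS.
The compressed level sits -33.5 − (-35) = 1.5 dB over threshold.
Before 4:1 compression the overshoot was 1.5 × 4 = 6 dB, so input = -35 + 6 = -29 dBFS.

-29 dBFS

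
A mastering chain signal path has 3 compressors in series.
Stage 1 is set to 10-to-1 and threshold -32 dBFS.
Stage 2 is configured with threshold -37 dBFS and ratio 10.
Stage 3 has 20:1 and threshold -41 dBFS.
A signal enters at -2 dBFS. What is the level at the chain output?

Stage 1: overshoot 30 dB → 30/10 = 3 dB → -29 dBFS.
Stage 2: overshoot 8 dB → 8/10 = 0.8 dB → -36.2 dBFS.
Stage 3: 4.8 dB above -41 dBFS, reduced 20:1 to 0.24 dB above → -40.76 dBFS.

-40.76 dBFS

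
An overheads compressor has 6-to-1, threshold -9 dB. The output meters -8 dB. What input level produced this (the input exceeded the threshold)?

-3 dB

That's 1 dB above the -9 dB threshold.
Input overshoot = R × output overshoot = 6 dB → input = -9 + 6 = -3 dB.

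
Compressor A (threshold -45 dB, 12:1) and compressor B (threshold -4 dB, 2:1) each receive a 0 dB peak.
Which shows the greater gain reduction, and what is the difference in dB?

A, by 39.25 dB

A: overshoot 45 dB → output overshoot 3.75 dB → GR 41.25 dB.
B: overshoot 4 dB → output overshoot 2 dB → GR 2 dB.
A reduces 39.25 dB more.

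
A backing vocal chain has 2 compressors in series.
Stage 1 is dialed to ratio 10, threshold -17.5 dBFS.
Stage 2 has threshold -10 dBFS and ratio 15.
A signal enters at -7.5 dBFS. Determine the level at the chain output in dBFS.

-16.5 dBFS

Stage 1: 10 dB above -17.5 dBFS, reduced 10:1 to 1 dB above → -16.5 dBFS.
Stage 2: below threshold (-16.5 ≤ -10); passes unchanged; output -16.5 dBFS.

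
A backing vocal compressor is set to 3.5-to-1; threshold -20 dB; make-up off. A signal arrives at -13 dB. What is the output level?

Overshoot: -13 − (-20) = 7 dB.
3.5:1 compression reduces that to 7/3.5 = 2 dB over.
Output = -20 + 2 = -18 dB.

-18 dB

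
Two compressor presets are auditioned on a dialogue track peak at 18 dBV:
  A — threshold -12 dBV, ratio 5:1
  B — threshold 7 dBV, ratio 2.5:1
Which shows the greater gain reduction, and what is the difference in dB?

A: GR = 30 − 30/5 = 24 dB.
B: GR = 11 − 11/2.5 = 6.6 dB.
A reduces 17.4 dB more.

A, by 17.4 dB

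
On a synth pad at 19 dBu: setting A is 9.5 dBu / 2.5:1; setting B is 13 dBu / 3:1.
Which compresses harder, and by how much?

A, by 1.7 dB

A: overshoot 9.5 dB → output overshoot 3.8 dB → GR 5.7 dB.
B: overshoot 6 dB → output overshoot 2 dB → GR 4 dB.
A reduces 1.7 dB more.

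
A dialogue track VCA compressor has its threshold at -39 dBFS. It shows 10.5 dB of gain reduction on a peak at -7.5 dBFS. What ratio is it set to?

Input overshoot = -7.5 − (-39) = 31.5 dB.
Output overshoot = 31.5 − 10.5 = 21 dB.
Ratio = input overshoot / output overshoot = 31.5 / 21 = 1.5.

1.5:1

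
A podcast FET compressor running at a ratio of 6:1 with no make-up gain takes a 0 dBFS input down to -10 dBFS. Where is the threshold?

-12 dBFS

Let T be the threshold. Output overshoot = (input overshoot)/R, so -10 − T = (0 − T)/6.
6·(-10 − T) = 0 − T → 5·T = -60 − 0 = -60.
T = -60/5 = -12 dBFS.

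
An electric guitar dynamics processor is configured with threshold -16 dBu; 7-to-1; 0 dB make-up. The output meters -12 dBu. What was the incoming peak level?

12 dBu

Post-compression overshoot = -12 − (-16) = 4 dB.
Before 7:1 compression the overshoot was 4 × 7 = 28 dB, so input = -16 + 28 = 12 dBu.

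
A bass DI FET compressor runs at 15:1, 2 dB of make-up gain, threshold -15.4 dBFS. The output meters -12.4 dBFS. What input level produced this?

-0.4 dBFS

Before make-up, the level was -12.4 − 2 = -14.4 dBFS.
That's 1 dB above the -15.4 dBFS threshold.
Input overshoot = R × output overshoot = 15 dB → input = -15.4 + 15 = -0.4 dBFS.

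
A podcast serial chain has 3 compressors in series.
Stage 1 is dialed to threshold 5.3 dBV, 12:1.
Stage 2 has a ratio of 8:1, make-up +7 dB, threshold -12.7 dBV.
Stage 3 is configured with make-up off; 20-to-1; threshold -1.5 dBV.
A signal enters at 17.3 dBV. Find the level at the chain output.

Stage 1: 17.3 dBV is 12 dB over 5.3 dBV; at 12:1 that becomes 1 dB over, giving 6.3 dBV.
Stage 2: 6.3 dBV is 19 dB over -12.7 dBV; at 8:1 that becomes 2.375 dB over, giving -10.325 dBV; +7 dB make-up → -3.325 dBV.
Stage 3: -3.325 dBV ≤ -1.5 dBV, so stage 3 doesn't engage; output -3.325 dBV.

-3.325 dBV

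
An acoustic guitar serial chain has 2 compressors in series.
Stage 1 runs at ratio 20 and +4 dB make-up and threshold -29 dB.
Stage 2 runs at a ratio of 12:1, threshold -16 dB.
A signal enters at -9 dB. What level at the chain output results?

-24 dB

Stage 1: -9 dB is 20 dB over -29 dB; at 20:1 that becomes 1 dB over, giving -28 dB; +4 dB make-up → -24 dB.
Stage 2: -24 dB is at or below the -16 dB threshold — no compression; output -24 dB.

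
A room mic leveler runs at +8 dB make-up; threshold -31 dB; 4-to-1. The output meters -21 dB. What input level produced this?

-23 dB

Remove make-up: -21 − 8 = -29 dB.
That's 2 dB above the -31 dB threshold.
Undo the ratio: input overshoot = 2 × 4 = 8 dB, giving input = -23 dB.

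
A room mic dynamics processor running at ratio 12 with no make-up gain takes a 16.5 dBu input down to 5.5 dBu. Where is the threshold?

4.5 dBu

Input is 12 dB above T (since output overshoot × R = input overshoot: (5.5 − T)·12 = 16.5 − T gives T = 4.5 dBu).
Check: 4.5 + (16.5 − 4.5)/12 = 4.5 + 1 = 5.5 dBu. ✓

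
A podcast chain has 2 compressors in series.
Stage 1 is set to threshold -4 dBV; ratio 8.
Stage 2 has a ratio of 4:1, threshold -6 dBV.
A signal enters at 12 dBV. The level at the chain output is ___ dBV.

Stage 1: 12 dBV is 16 dB over -4 dBV; at 8:1 that becomes 2 dB over, giving -2 dBV.
Stage 2: -2 dBV is 4 dB over -6 dBV; at 4:1 that becomes 1 dB over, giving -5 dBV.

-5 dBV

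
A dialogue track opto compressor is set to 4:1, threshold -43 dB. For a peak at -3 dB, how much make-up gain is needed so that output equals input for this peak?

30 dB

Overshoot 40 dB → 40/4 = 10 dB after compression, so the compressed level is -43 + 10 = -33 dB.
Make-up = target − compressed = -3 − (-33) = 30 dB.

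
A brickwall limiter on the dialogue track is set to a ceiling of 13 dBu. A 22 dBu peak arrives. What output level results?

At ∞:1, everything above 13 dBu is held at the ceiling.

13 dBu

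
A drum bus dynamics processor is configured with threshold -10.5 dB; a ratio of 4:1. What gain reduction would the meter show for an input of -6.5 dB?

Overshoot = -6.5 − (-10.5) = 4 dB.
A 4:1 ratio leaves 1 dB of that excess.
So the signal is attenuated by 4 − 1 = 3 dB.

3 dB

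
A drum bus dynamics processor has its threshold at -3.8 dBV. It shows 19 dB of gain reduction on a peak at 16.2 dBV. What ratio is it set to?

Input overshoot = 16.2 − (-3.8) = 20 dB.
Output overshoot = 20 − 19 = 1 dB.
Ratio = input overshoot / output overshoot = 20 / 1 = 20.

20:1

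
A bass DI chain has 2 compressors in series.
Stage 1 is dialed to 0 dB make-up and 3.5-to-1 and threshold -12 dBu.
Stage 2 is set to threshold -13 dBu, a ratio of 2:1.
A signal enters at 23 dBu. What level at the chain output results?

Stage 1: overshoot 35 dB → 35/3.5 = 10 dB → -2 dBu.
Stage 2: overshoot 11 dB → 11/2 = 5.5 dB → -7.5 dBu.

-7.5 dBu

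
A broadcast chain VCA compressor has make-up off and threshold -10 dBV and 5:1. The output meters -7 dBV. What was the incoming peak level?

The compressed level sits -7 − (-10) = 3 dB over threshold.
Input overshoot = R × output overshoot = 15 dB → input = -10 + 15 = 5 dBV.

5 dBV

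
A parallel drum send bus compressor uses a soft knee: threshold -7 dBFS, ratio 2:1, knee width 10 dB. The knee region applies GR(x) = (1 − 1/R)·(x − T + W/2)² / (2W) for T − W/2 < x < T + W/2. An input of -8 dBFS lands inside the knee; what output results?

x − T + W/2 = -8 − (-7) + 5 = 4.
GR = (1 − 1/2) × 4² / 20 = 0.5 × 16 / 20 = 0.4 dB.
Output = -8 − 0.4 = -8.4 dBFS.

-8.4 dBFS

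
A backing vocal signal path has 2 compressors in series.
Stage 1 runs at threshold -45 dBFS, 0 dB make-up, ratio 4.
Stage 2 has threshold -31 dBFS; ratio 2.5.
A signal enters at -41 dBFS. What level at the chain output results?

Stage 1: overshoot 4 dB → 4/4 = 1 dB → -44 dBFS.
Stage 2: below threshold (-44 ≤ -31); passes unchanged; output -44 dBFS.

-44 dBFS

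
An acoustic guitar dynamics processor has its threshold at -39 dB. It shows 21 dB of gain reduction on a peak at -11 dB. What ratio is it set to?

4:1

Input overshoot = -11 − (-39) = 28 dB.
Output overshoot = 28 − 21 = 7 dB.
Ratio = input overshoot / output overshoot = 28 / 7 = 4.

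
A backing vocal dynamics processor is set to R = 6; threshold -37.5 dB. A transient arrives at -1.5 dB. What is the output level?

-31.5 dB

Overshoot: -1.5 − (-37.5) = 36 dB.
The 36 dB excess becomes 6 dB after 6:1 reduction.
That puts the output at -31.5 dB.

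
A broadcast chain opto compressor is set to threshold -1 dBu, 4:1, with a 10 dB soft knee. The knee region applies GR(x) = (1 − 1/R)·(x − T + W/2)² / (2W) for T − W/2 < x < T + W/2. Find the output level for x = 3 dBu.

-0.0375 dBu

x − T + W/2 = 3 − (-1) + 5 = 9.
GR = (1 − 1/4) × 9² / 20 = 0.75 × 81 / 20 = 3.0375 dB.
Output = 3 − 3.0375 = -0.0375 dBu.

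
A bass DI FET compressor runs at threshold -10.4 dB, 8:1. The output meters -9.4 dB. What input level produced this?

The compressed level sits -9.4 − (-10.4) = 1 dB over threshold.
Before 8:1 compression the overshoot was 1 × 8 = 8 dB, so input = -10.4 + 8 = -2.4 dB.

-2.4 dB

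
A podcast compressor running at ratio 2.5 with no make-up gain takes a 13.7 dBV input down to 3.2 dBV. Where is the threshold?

Let T be the threshold. Output overshoot = (input overshoot)/R, so 3.2 − T = (13.7 − T)/2.5.
2.5·(3.2 − T) = 13.7 − T → 1.5·T = 8 − 13.7 = -5.7.
T = -5.7/1.5 = -3.8 dBV.

-3.8 dBV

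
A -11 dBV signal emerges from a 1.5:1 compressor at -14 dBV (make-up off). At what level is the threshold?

-20 dBV

Let T be the threshold. Output overshoot = (input overshoot)/R, so -14 − T = (-11 − T)/1.5.
1.5·(-14 − T) = -11 − T → 0.5·T = -21 − (-11) = -10.
T = -10/0.5 = -20 dBV.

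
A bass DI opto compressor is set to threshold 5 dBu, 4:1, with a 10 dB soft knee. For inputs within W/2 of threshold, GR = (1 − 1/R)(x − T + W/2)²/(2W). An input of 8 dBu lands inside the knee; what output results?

5.6 dBu

x − T + W/2 = 8 − 5 + 5 = 8.
GR = (1 − 1/4) × 8² / 20 = 0.75 × 64 / 20 = 2.4 dB.
Output = 8 − 2.4 = 5.6 dBu.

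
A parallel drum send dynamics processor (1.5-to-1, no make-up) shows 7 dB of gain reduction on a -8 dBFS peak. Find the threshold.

Gain reduction = -8 − (-15) = 7 dB; output overshoot = GR / (R − 1) = 7 / 0.5 = 14 dB.
Threshold = output − output overshoot = -15 − 14 = -29 dBFS.

-29 dBFS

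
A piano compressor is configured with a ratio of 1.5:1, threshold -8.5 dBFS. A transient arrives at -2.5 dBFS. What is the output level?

-2.5 dBFS sits 6 dB over threshold.
1.5:1 compression reduces that to 6/1.5 = 4 dB over.
So the level is -8.5 + 4 = -4.5 dBFS.

-4.5 dBFS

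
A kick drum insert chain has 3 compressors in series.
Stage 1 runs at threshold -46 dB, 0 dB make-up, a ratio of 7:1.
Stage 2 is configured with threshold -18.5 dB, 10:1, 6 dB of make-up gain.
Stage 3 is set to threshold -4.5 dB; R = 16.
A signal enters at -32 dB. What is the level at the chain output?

Stage 1: 14 dB above -46 dB, reduced 7:1 to 2 dB above → -44 dB.
Stage 2: -44 dB is at or below the -18.5 dB threshold — no compression; make-up brings it to -38 dB.
Stage 3: -38 dB is at or below the -4.5 dB threshold — no compression; output -38 dB.

-38 dB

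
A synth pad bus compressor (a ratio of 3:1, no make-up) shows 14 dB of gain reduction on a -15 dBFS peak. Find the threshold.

Let T be the threshold. Output overshoot = (input overshoot)/R, so -29 − T = (-15 − T)/3.
3·(-29 − T) = -15 − T → 2·T = -87 − (-15) = -72.
T = -72/2 = -36 dBFS.

-36 dBFS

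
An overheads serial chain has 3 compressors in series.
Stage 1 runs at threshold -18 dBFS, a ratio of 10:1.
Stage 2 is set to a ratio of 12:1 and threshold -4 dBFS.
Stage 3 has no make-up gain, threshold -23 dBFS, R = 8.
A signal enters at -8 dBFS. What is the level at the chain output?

-22.25 dBFS

Stage 1: -8 dBFS is 10 dB over -18 dBFS; at 10:1 that becomes 1 dB over, giving -17 dBFS.
Stage 2: below threshold (-17 ≤ -4); passes unchanged; output -17 dBFS.
Stage 3: overshoot 6 dB → 6/8 = 0.75 dB → -22.25 dBFS.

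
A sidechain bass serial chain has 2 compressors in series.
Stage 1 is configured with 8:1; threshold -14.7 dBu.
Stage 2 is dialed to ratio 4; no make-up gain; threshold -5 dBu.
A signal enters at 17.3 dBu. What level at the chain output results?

-10.7 dBu

Stage 1: overshoot 32 dB → 32/8 = 4 dB → -10.7 dBu.
Stage 2: -10.7 dBu ≤ -5 dBu, so stage 2 doesn't engage; output -10.7 dBu.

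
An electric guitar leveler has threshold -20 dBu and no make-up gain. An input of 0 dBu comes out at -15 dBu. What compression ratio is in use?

Input overshoot = 0 − (-20) = 20 dB; output overshoot = -15 − (-20) = 5 dB.
Ratio = 20 / 5 = 4.

4:1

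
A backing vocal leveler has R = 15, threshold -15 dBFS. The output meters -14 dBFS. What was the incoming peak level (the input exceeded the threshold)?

0 dBFS

The compressed level sits -14 − (-15) = 1 dB over threshold.
Before 15:1 compression the overshoot was 1 × 15 = 15 dB, so input = -15 + 15 = 0 dBFS.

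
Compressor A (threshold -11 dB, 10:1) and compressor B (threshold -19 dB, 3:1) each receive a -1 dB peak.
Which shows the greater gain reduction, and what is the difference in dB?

A: GR = 10 − 10/10 = 9 dB.
B: GR = 18 − 18/3 = 12 dB.
Difference: 3 dB in favour of B.

B, by 3 dB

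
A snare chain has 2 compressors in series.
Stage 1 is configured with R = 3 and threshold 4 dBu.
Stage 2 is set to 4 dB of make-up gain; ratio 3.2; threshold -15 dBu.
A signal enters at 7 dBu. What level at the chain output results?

-4.75 dBu

Stage 1: overshoot 3 dB → 3/3 = 1 dB → 5 dBu.
Stage 2: 20 dB above -15 dBu, reduced 3.2:1 to 6.25 dB above → -8.75 dBu; +4 dB make-up → -4.75 dBu.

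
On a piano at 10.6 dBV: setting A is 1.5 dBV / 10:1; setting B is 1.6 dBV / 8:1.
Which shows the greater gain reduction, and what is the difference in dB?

A, by 0.315 dB

A: 9.1 dB over, compressed to 0.91 dB over, so 8.19 dB of GR.
B: 9 dB over, compressed to 1.125 dB over, so 7.875 dB of GR.
A reduces 0.315 dB more.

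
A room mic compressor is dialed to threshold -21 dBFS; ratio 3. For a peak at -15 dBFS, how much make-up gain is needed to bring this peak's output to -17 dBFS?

2 dB

The peak compresses to -21 + 6/3 = -19 dBFS.
To reach -17 dBFS requires -17 − (-19) = 2 dB of make-up.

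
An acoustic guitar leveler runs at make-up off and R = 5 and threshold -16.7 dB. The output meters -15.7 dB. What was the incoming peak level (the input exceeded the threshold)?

-11.7 dB

That's 1 dB above the -16.7 dB threshold.
Undo the ratio: input overshoot = 1 × 5 = 5 dB, giving input = -11.7 dB.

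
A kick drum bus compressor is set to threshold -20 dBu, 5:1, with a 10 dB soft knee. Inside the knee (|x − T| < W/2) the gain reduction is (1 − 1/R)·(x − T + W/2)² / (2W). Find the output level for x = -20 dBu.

x − T + W/2 = -20 − (-20) + 5 = 5.
GR = (1 − 1/5) × 5² / 20 = 0.8 × 25 / 20 = 1 dB.
Output = -20 − 1 = -21 dBu.

-21 dBu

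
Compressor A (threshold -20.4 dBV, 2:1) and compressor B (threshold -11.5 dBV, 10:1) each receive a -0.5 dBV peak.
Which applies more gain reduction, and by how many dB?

A, by 0.05 dB

A: overshoot 19.9 dB → output overshoot 9.95 dB → GR 9.95 dB.
B: overshoot 11 dB → output overshoot 1.1 dB → GR 9.9 dB.
A applies 0.05 dB more gain reduction.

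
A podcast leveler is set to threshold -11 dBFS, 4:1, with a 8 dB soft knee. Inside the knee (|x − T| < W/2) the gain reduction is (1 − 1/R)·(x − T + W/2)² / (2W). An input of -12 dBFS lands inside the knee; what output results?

x − T + W/2 = -12 − (-11) + 4 = 3.
GR = (1 − 1/4) × 3² / 16 = 0.75 × 9 / 16 = 0.421875 dB.
Output = -12 − 0.421875 = -12.421875 dBFS.

-12.421875 dBFS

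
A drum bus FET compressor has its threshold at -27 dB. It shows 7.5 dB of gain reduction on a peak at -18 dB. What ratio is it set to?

6:1

Input overshoot = -18 − (-27) = 9 dB.
Output overshoot = 9 − 7.5 = 1.5 dB.
Ratio = input overshoot / output overshoot = 9 / 1.5 = 6.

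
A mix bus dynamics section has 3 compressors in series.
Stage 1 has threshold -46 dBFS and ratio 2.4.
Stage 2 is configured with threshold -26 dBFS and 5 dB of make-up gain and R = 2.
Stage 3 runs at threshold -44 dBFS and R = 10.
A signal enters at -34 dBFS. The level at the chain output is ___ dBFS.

Stage 1: 12 dB above -46 dBFS, reduced 2.4:1 to 5 dB above → -41 dBFS.
Stage 2: -41 dBFS ≤ -26 dBFS, so stage 2 doesn't engage; make-up brings it to -36 dBFS.
Stage 3: overshoot 8 dB → 8/10 = 0.8 dB → -43.2 dBFS.

-43.2 dBFS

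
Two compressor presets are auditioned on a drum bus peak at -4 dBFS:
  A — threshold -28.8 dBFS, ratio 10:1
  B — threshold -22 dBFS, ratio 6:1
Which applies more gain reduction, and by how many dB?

A: GR = 24.8 − 24.8/10 = 22.32 dB.
B: GR = 18 − 18/6 = 15 dB.
Difference: 7.32 dB in favour of A.

A, by 7.32 dB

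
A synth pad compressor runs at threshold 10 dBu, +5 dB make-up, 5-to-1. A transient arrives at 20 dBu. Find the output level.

17 dBu

Overshoot: 20 − 10 = 10 dB.
5:1 compression reduces that to 10/5 = 2 dB over.
Output = 10 + 2 = 12 dBu; make-up adds 5 dB, giving 17 dBu.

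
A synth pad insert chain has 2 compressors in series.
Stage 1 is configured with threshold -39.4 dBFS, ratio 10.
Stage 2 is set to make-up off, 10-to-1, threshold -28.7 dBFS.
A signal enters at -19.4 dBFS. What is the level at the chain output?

-37.4 dBFS

Stage 1: 20 dB above -39.4 dBFS, reduced 10:1 to 2 dB above → -37.4 dBFS.
Stage 2: -37.4 dBFS is at or below the -28.7 dBFS threshold — no compression; output -37.4 dBFS.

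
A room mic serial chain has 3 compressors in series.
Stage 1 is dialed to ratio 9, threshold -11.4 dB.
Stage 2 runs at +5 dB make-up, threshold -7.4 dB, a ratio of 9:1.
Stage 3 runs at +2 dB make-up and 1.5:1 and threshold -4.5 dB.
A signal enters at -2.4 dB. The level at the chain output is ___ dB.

-3.4 dB

Stage 1: overshoot 9 dB → 9/9 = 1 dB → -10.4 dB.
Stage 2: -10.4 dB is at or below the -7.4 dB threshold — no compression; make-up brings it to -5.4 dB.
Stage 3: -5.4 dB ≤ -4.5 dB, so stage 3 doesn't engage; make-up brings it to -3.4 dB.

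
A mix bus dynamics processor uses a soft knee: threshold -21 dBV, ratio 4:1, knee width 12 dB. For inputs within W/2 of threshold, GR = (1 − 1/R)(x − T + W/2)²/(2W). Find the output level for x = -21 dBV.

-22.125 dBV

x − T + W/2 = -21 − (-21) + 6 = 6.
GR = (1 − 1/4) × 6² / 24 = 0.75 × 36 / 24 = 1.125 dB.
Output = -21 − 1.125 = -22.125 dBV.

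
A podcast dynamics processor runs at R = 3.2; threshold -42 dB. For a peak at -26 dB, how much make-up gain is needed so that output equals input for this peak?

The peak compresses to -42 + 16/3.2 = -37 dB.
To reach -26 dB requires -26 − (-37) = 11 dB of make-up.

11 dB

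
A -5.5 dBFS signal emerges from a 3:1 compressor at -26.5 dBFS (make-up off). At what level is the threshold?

-37 dBFS

Let T be the threshold. Output overshoot = (input overshoot)/R, so -26.5 − T = (-5.5 − T)/3.
3·(-26.5 − T) = -5.5 − T → 2·T = -79.5 − (-5.5) = -74.
T = -74/2 = -37 dBFS.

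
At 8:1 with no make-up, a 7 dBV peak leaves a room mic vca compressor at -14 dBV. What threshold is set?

Gain reduction = 7 − (-14) = 21 dB; output overshoot = GR / (R − 1) = 21 / 7 = 3 dB.
Threshold = output − output overshoot = -14 − 3 = -17 dBV.

-17 dBV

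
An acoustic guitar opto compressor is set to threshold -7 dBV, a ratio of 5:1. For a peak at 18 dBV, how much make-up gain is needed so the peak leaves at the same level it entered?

The peak compresses to -7 + 25/5 = -2 dBV.
To reach 18 dBV requires 18 − (-2) = 20 dB of make-up.

20 dB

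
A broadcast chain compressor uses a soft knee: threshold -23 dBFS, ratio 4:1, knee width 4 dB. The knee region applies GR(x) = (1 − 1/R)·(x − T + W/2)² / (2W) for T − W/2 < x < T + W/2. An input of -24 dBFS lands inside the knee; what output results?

-24.09375 dBFS

x − T + W/2 = -24 − (-23) + 2 = 1.
GR = (1 − 1/4) × 1² / 8 = 0.75 × 1 / 8 = 0.09375 dB.
Output = -24 − 0.09375 = -24.09375 dBFS.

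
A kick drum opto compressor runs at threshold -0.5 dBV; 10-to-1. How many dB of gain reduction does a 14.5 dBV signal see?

The signal is 15 dB above threshold.
After 10:1 compression the overshoot becomes 15/10 = 1.5 dB.
So the signal is attenuated by 15 − 1.5 = 13.5 dB.

13.5 dB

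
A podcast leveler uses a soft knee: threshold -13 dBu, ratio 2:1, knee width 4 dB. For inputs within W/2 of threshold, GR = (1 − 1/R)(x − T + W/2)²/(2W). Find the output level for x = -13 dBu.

x − T + W/2 = -13 − (-13) + 2 = 2.
GR = (1 − 1/2) × 2² / 8 = 0.5 × 4 / 8 = 0.25 dB.
Output = -13 − 0.25 = -13.25 dBu.

-13.25 dBu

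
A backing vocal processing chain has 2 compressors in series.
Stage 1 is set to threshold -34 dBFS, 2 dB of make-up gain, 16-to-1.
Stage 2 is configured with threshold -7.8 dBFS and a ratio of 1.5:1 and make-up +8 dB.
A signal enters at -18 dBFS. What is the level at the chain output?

Stage 1: overshoot 16 dB → 16/16 = 1 dB → -33 dBFS; +2 dB make-up → -31 dBFS.
Stage 2: -31 dBFS is at or below the -7.8 dBFS threshold — no compression; make-up brings it to -23 dBFS.

-23 dBFS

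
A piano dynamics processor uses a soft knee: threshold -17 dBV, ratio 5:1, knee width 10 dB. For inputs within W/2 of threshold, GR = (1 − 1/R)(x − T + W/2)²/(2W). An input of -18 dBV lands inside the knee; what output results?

-18.64 dBV

x − T + W/2 = -18 − (-17) + 5 = 4.
GR = (1 − 1/5) × 4² / 20 = 0.8 × 16 / 20 = 0.64 dB.
Output = -18 − 0.64 = -18.64 dBV.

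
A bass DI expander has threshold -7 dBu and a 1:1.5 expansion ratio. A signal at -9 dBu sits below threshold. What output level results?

Below threshold, a 1:1.5 expander applies gain = (1.5−1)×(T − x) of attenuation.
(1.5−1) × 2 = 1 dB, so output = -9 − 1 = -10 dBu.

-10 dBu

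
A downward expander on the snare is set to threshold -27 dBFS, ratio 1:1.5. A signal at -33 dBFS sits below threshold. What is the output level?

Below threshold, a 1:1.5 expander applies gain = (1.5−1)×(T − x) of attenuation.
(1.5−1) × 6 = 3 dB, so output = -33 − 3 = -36 dBFS.

-36 dBFS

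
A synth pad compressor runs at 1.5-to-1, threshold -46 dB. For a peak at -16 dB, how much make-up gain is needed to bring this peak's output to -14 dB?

12 dB

Overshoot 30 dB → 30/1.5 = 20 dB after compression, so the compressed level is -46 + 20 = -26 dB.
Make-up = target − compressed = -14 − (-26) = 12 dB.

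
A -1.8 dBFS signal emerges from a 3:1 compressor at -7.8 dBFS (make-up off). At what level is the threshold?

-10.8 dBFS

Let T be the threshold. Output overshoot = (input overshoot)/R, so -7.8 − T = (-1.8 − T)/3.
3·(-7.8 − T) = -1.8 − T → 2·T = -23.4 − (-1.8) = -21.6.
T = -21.6/2 = -10.8 dBFS.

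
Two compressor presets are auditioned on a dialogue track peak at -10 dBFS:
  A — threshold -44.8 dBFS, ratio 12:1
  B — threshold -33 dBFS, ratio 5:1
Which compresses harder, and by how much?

A: 34.8 dB over, compressed to 2.9 dB over, so 31.9 dB of GR.
B: 23 dB over, compressed to 4.6 dB over, so 18.4 dB of GR.
Difference: 13.5 dB in favour of A.

A, by 13.5 dB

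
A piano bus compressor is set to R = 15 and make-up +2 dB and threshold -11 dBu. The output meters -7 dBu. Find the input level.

19 dBu

Before make-up, the level was -7 − 2 = -9 dBu.
Post-compression overshoot = -9 − (-11) = 2 dB.
Input overshoot = R × output overshoot = 30 dB → input = -11 + 30 = 19 dBu.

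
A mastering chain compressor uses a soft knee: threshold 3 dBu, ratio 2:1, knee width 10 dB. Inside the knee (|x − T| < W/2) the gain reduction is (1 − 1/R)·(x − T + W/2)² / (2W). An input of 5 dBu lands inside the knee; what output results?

3.775 dBu

x − T + W/2 = 5 − 3 + 5 = 7.
GR = (1 − 1/2) × 7² / 20 = 0.5 × 49 / 20 = 1.225 dB.
Output = 5 − 1.225 = 3.775 dBu.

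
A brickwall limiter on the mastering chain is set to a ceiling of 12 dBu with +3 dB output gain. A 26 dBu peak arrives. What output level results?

A brickwall limiter is an ∞:1 compressor: any input above the ceiling is clamped to 12 dBu.
Output gain then adds 3 dB: 12 + 3 = 15 dBu.

15 dBu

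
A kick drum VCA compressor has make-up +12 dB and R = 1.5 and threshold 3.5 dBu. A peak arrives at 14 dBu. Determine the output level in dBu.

22.5 dBu

Overshoot: 14 − 3.5 = 10.5 dB.
1.5:1 compression reduces that to 10.5/1.5 = 7 dB over.
Output = 3.5 + 7 = 10.5 dBu; make-up adds 12 dB, giving 22.5 dBu.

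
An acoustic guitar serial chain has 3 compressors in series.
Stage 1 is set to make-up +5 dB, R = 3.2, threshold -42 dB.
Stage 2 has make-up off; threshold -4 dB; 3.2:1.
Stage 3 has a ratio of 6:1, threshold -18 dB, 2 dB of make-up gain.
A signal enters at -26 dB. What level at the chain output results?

-30 dB

Stage 1: 16 dB above -42 dB, reduced 3.2:1 to 5 dB above → -37 dB; +5 dB make-up → -32 dB.
Stage 2: below threshold (-32 ≤ -4); passes unchanged; output -32 dB.
Stage 3: -32 dB is at or below the -18 dB threshold — no compression; make-up brings it to -30 dB.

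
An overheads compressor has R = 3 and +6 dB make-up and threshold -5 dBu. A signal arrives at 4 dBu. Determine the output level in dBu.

4 dBu

The input is 9 dB above the -5 dBu threshold.
3:1 compression reduces that to 9/3 = 3 dB over.
Output = -5 + 3 = -2 dBu; make-up adds 6 dB, giving 4 dBu.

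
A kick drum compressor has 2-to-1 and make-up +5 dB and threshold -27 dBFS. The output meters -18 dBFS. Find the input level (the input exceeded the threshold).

-19 dBFS

Before make-up, the level was -18 − 5 = -23 dBFS.
Post-compression overshoot = -23 − (-27) = 4 dB.
Undo the ratio: input overshoot = 4 × 2 = 8 dB, giving input = -19 dBFS.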